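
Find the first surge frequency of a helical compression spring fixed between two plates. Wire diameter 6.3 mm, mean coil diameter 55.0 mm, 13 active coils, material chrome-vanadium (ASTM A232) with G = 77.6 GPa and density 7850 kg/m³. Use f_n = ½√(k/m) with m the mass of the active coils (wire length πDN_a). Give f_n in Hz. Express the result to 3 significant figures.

k = Gd⁴/(8D³N_a) = (77.6×10³)(6.3⁴)/(8·55.0³·13) = 7.0648 N/mm = 7064.8 N/m
Wire length L = πDN_a = π·55.0·13 = 2246.2 mm
m = ρ·(πd²/4)·L = 7850 × 31.172×10⁻⁶ m² × 2.2462 m = 0.54966 kg
f_n = ½√(k/m) = 0.5·√(7064.8/0.54966) = 0.5·√(12853) = 56.686 Hz

56.7 Hz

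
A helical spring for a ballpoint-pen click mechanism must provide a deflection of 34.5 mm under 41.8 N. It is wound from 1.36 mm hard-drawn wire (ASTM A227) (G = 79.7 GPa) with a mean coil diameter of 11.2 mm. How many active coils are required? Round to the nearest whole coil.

20

Required rate k = F/δ = 41.8/34.5 = 1.2116 N/mm
N_a = Gd⁴/(8D³k) = (79.7×10³ × 1.36⁴)/(8 × 11.2³ × 1.2116)
    = 272655 / 13617.6 = 20.02 → 20 coils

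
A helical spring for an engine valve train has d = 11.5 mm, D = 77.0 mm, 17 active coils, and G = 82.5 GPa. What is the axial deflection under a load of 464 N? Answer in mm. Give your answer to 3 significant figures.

20.0 mm

k = Gd⁴/(8D³N_a) = (82.5×10³)(11.5⁴)/(8·77.0³·17) = 23.24 N/mm
δ = F/k = 464 / 23.24 = 19.966 mm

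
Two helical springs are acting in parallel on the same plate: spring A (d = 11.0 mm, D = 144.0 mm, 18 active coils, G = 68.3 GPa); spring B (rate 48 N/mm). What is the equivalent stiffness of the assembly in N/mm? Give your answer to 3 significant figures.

50.3 N/mm

k_A = Gd⁴/(8D³N_a) = (68.3×10³)(11.0⁴)/(8·144.0³·18) = 2.3256 N/mm
Parallel: k_eq = 2.3256 + 48 = 50.326 N/mm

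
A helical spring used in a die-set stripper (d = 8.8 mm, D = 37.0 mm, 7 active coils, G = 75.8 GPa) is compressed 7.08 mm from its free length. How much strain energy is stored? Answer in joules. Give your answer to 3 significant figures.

k = Gd⁴/(8D³N_a) = (75.8×10³)(8.8⁴)/(8·37.0³·7) = 160.25 N/mm
U = ½kδ² = 0.5 × 160.25 × 7.08² = 4016.5 N·mm = 4.0165 J

4.02 J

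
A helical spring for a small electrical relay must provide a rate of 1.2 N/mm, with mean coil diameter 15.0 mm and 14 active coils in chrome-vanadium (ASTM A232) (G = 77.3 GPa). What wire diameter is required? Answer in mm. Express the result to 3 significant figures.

1.56 mm

d = (8D³N_a·k / G)^(1/4) = (8·15.0³·14·1.2 / (77.3×10³))^0.25
  = (5.868)^0.25 = 1.5564 mm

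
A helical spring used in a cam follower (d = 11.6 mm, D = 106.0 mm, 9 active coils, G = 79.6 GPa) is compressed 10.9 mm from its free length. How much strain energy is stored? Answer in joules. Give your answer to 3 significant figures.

k = Gd⁴/(8D³N_a) = (79.6×10³)(11.6⁴)/(8·106.0³·9) = 16.807 N/mm
U = ½kδ² = 0.5 × 16.807 × 10.9² = 998.43 N·mm = 0.99843 J

0.998 J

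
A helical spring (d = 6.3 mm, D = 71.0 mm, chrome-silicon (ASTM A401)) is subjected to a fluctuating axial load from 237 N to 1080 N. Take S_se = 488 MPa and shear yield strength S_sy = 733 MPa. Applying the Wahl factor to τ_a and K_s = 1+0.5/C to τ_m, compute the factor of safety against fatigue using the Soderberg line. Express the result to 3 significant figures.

0.723

C = D/d = 71.0/6.3 = 11.2698; K_W = (4C−1)/(4C−4)+0.615/C = 1.1276; K_s = 1+0.5/C = 1.0444
F_a = (F_max−F_min)/2 = 421.5 N; F_m = (F_max+F_min)/2 = 658.5 N
τ_a = K_W·8F_aD/(πd³) = 1.1276 × 304.77 = 343.66 MPa
τ_m = K_s·8F_mD/(πd³) = 1.0444 × 476.14 = 497.26 MPa
Soderberg: 1/n_f = τ_a/S_se + τ_m/S_sy = 343.66/488 + 497.26/733 = 0.70422 + 0.67839 = 1.3826
n_f = 1/1.3826 = 0.7233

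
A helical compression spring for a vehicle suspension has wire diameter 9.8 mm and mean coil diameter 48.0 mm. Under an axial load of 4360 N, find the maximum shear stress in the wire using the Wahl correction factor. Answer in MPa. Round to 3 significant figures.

Spring index C = D/d = 48.0/9.8 = 4.8980
K_W = (4C−1)/(4C−4) + 0.615/C = 18.592/15.592 + 0.1256 = 1.3180
τ₀ = 8FD/(πd³) = 8·4360·48.0/(π·9.8³) = 1.67424e+06/2956.8 = 566.23 MPa
τ_max = K·τ₀ = 1.3180 × 566.23 = 746.27 MPa

746 MPa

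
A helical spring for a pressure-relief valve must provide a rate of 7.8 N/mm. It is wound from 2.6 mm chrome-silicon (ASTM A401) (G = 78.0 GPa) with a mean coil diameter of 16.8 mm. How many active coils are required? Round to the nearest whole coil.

N_a = Gd⁴/(8D³k) = (78.0×10³ × 2.6⁴)/(8 × 16.8³ × 7.8)
    = 3.56441e+06 / 295878 = 12.05 → 12 coils

12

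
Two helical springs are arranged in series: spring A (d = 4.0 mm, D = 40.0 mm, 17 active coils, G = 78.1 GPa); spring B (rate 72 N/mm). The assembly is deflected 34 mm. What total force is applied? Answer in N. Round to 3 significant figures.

k_A = Gd⁴/(8D³N_a) = (78.1×10³)(4.0⁴)/(8·40.0³·17) = 2.2971 N/mm
Series: 1/k_eq = 1/2.2971 + 1/72 = 0.44923; k_eq = 2.226 N/mm
F = k_eq·δ = 2.226·34 = 75.685 N

75.7 N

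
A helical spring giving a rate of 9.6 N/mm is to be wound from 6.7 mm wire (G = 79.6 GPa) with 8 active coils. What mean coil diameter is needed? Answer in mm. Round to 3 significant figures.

D = (Gd⁴/(8N_a·k))^(1/3) = (79.6×10³·6.7⁴/(8·8·9.6))^(1/3)
  = (261072)^(1/3) = 63.9127 mm

63.9 mm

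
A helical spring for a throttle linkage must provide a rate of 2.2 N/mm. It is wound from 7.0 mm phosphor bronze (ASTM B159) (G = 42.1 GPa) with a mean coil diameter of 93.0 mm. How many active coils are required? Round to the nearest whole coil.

7

N_a = Gd⁴/(8D³k) = (42.1×10³ × 7.0⁴)/(8 × 93.0³ × 2.2)
    = 1.01082e+08 / 1.41567e+07 = 7.14 → 7 coils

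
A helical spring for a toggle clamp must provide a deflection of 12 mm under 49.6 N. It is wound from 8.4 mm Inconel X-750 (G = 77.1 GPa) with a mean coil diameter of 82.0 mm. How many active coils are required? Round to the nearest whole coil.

Required rate k = F/δ = 49.6/12 = 4.1333 N/mm
N_a = Gd⁴/(8D³k) = (77.1×10³ × 8.4⁴)/(8 × 82.0³ × 4.1333)
    = 3.83859e+08 / 1.82319e+07 = 21.05 → 21 coils

21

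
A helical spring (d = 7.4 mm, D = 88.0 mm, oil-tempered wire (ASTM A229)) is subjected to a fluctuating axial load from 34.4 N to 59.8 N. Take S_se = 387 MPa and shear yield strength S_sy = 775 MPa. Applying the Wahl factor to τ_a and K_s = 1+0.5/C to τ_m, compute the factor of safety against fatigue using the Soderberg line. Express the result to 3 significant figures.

18.1

C = D/d = 88.0/7.4 = 11.8919; K_W = (4C−1)/(4C−4)+0.615/C = 1.1206; K_s = 1+0.5/C = 1.0420
F_a = (F_max−F_min)/2 = 12.7 N; F_m = (F_max+F_min)/2 = 47.1 N
τ_a = K_W·8F_aD/(πd³) = 1.1206 × 7.0231 = 7.87 MPa
τ_m = K_s·8F_mD/(πd³) = 1.0420 × 26.046 = 27.142 MPa
Soderberg: 1/n_f = τ_a/S_se + τ_m/S_sy = 7.87/387 + 27.142/775 = 0.02034 + 0.03502 = 0.055357
n_f = 1/0.055357 = 18.06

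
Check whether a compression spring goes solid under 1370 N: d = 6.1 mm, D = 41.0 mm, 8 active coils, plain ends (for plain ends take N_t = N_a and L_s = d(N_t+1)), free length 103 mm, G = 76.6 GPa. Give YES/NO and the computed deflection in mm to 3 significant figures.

k = Gd⁴/(8D³N_a) = (76.6×10³)(6.1⁴)/(8·41.0³·8) = 24.045 N/mm
N_t = 8; L_s = 6.1·9 = 54.9 mm; δ_solid = L₀ − L_s = 103 − 54.9 = 48.1 mm
δ = F/k = 1370/24.045 = 56.978 mm
δ ≥ δ_solid → spring goes solid

YES, δ = 57.0 mm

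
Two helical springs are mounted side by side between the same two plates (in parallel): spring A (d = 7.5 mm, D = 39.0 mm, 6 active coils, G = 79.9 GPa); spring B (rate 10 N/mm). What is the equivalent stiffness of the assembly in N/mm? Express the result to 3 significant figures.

98.8 N/mm

k_A = Gd⁴/(8D³N_a) = (79.9×10³)(7.5⁴)/(8·39.0³·6) = 88.789 N/mm
Parallel: k_eq = 88.789 + 10 = 98.789 N/mm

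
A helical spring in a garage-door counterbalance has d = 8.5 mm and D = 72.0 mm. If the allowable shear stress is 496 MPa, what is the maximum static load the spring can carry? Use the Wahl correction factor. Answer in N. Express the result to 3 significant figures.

1420 N

C = D/d = 72.0/8.5 = 8.4706
K_W = (4C−1)/(4C−4) + 0.615/C = 32.882/29.882 + 0.0726 = 1.1730
τ_max = K·8FD/(πd³) → F_max = τ_allow·πd³/(8DK)
F_max = 496·π·8.5³/(8·72.0·1.1730) = 9.5695e+05/675.65 = 1416.3 N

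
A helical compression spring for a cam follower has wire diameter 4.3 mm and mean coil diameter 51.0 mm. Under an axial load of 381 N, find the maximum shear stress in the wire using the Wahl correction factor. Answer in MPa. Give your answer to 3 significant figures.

698 MPa

Spring index C = D/d = 51.0/4.3 = 11.8605
K_W = (4C−1)/(4C−4) + 0.615/C = 46.442/43.442 + 0.0519 = 1.1209
τ₀ = 8FD/(πd³) = 8·381·51.0/(π·4.3³) = 155448/249.78 = 622.34 MPa
τ_max = K·τ₀ = 1.1209 × 622.34 = 697.59 MPa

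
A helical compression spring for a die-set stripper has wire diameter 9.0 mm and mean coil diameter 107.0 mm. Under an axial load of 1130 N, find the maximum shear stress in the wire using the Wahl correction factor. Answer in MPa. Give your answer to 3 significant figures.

473 MPa

Spring index C = D/d = 107.0/9.0 = 11.8889
K_W = (4C−1)/(4C−4) + 0.615/C = 46.556/43.556 + 0.0517 = 1.1206
τ₀ = 8FD/(πd³) = 8·1130·107.0/(π·9.0³) = 967280/2290.2 = 422.35 MPa
τ_max = K·τ₀ = 1.1206 × 422.35 = 473.29 MPa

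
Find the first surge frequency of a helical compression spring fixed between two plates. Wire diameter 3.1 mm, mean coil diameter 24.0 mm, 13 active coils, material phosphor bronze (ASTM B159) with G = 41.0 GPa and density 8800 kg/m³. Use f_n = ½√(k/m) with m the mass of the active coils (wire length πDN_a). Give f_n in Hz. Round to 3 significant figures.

101 Hz

k = Gd⁴/(8D³N_a) = (41.0×10³)(3.1⁴)/(8·24.0³·13) = 2.6337 N/mm = 2633.7 N/m
Wire length L = πDN_a = π·24.0·13 = 980.18 mm
m = ρ·(πd²/4)·L = 8800 × 7.5477×10⁻⁶ m² × 0.98018 m = 0.065103 kg
f_n = ½√(k/m) = 0.5·√(2633.7/0.065103) = 0.5·√(40454) = 100.57 Hz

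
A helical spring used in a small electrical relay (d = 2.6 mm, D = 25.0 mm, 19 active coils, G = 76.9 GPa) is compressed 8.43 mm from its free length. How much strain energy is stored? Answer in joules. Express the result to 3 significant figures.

k = Gd⁴/(8D³N_a) = (76.9×10³)(2.6⁴)/(8·25.0³·19) = 1.4796 N/mm
U = ½kδ² = 0.5 × 1.4796 × 8.43² = 52.575 N·mm = 0.052575 J

0.0526 J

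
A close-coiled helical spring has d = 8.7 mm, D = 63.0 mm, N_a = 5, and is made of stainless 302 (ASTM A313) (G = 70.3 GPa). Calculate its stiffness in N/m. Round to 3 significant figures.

k = Gd⁴/(8D³N_a) = (70.3×10³ × 8.7⁴) / (8 × 63.0³ × 5)
  = 4.02747e+08 / 1.00019e+07 = 40.267 N/mm = 40267 N/m

40300 N/m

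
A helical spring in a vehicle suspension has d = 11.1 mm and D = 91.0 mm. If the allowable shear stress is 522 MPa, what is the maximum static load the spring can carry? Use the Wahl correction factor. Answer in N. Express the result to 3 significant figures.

2610 N

C = D/d = 91.0/11.1 = 8.1982
K_W = (4C−1)/(4C−4) + 0.615/C = 31.793/28.793 + 0.0750 = 1.1792
τ_max = K·8FD/(πd³) → F_max = τ_allow·πd³/(8DK)
F_max = 522·π·11.1³/(8·91.0·1.1792) = 2.2428e+06/858.46 = 2612.6 N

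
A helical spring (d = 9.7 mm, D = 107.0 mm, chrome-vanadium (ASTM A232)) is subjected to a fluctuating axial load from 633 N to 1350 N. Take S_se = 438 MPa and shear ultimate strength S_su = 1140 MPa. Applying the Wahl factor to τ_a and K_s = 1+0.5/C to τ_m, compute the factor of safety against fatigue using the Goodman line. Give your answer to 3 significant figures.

1.83

C = D/d = 107.0/9.7 = 11.0309; K_W = (4C−1)/(4C−4)+0.615/C = 1.1305; K_s = 1+0.5/C = 1.0453
F_a = (F_max−F_min)/2 = 358.5 N; F_m = (F_max+F_min)/2 = 991.5 N
τ_a = K_W·8F_aD/(πd³) = 1.1305 × 107.03 = 121 MPa
τ_m = K_s·8F_mD/(πd³) = 1.0453 × 296.01 = 309.42 MPa
Goodman: 1/n_f = τ_a/S_se + τ_m/S_su = 121/438 + 309.42/1140 = 0.27625 + 0.27142 = 0.54767
n_f = 1/0.54767 = 1.826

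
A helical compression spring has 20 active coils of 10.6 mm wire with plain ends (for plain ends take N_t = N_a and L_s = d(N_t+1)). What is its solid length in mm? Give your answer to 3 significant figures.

plain ends: N_t = N_a = 20
L_s = d·(N_t+1) = 10.6 × 21 = 222.6 mm

223 mm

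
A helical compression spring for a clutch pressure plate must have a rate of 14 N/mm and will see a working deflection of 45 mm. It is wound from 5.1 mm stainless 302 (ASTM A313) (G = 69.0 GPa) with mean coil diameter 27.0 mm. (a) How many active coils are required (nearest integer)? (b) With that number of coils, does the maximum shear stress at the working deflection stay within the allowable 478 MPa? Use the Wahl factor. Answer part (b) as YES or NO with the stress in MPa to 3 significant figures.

(a) 21 coils; (b) YES, τ_max = 425 MPa

N_a = Gd⁴/(8D³k) = (69.0×10³)(5.1⁴)/(8·27.0³·14) = 21.17 → N_a = 21
Actual rate k = Gd⁴/(8D³·21) = 14.117 N/mm
Working load F = kδ = 14.117·45 = 635.25 N
C = 27.0/5.1 = 5.2941; K_W = (4C−1)/(4C−4)+0.615/C = 1.2908
τ_max = K_W·8FD/(πd³) = 1.2908·329.26 = 425.01 MPa
τ_max ≤ 478 MPa → acceptable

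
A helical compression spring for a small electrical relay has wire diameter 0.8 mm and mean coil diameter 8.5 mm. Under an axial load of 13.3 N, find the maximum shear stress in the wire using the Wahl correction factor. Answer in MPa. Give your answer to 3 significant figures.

639 MPa

Spring index C = D/d = 8.5/0.8 = 10.6250
K_W = (4C−1)/(4C−4) + 0.615/C = 41.500/38.500 + 0.0579 = 1.1358
τ₀ = 8FD/(πd³) = 8·13.3·8.5/(π·0.8³) = 904.4/1.6085 = 562.26 MPa
τ_max = K·τ₀ = 1.1358 × 562.26 = 638.62 MPa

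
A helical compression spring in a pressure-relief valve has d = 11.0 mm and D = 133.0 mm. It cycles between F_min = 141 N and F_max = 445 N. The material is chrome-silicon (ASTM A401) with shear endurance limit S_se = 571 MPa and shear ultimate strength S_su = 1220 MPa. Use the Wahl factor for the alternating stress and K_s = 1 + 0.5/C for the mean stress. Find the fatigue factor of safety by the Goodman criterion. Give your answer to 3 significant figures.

C = D/d = 133.0/11.0 = 12.0909; K_W = (4C−1)/(4C−4)+0.615/C = 1.1185; K_s = 1+0.5/C = 1.0414
F_a = (F_max−F_min)/2 = 152 N; F_m = (F_max+F_min)/2 = 293 N
τ_a = K_W·8F_aD/(πd³) = 1.1185 × 38.677 = 43.26 MPa
τ_m = K_s·8F_mD/(πd³) = 1.0414 × 74.556 = 77.639 MPa
Goodman: 1/n_f = τ_a/S_se + τ_m/S_su = 43.26/571 + 77.639/1220 = 0.07576 + 0.06364 = 0.1394
n_f = 1/0.1394 = 7.174

7.17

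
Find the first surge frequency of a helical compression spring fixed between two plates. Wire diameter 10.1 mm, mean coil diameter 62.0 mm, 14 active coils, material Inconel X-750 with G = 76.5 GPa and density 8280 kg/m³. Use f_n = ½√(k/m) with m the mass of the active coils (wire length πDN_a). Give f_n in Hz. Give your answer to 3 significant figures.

64.2 Hz

k = Gd⁴/(8D³N_a) = (76.5×10³)(10.1⁴)/(8·62.0³·14) = 29.823 N/mm = 29823 N/m
Wire length L = πDN_a = π·62.0·14 = 2726.9 mm
m = ρ·(πd²/4)·L = 8280 × 80.118×10⁻⁶ m² × 2.7269 m = 1.809 kg
f_n = ½√(k/m) = 0.5·√(29823/1.809) = 0.5·√(16486) = 64.199 Hz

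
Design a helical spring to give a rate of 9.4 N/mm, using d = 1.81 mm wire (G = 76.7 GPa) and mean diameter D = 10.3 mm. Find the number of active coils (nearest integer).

10

N_a = Gd⁴/(8D³k) = (76.7×10³ × 1.81⁴)/(8 × 10.3³ × 9.4)
    = 823208 / 82173.1 = 10.02 → 10 coils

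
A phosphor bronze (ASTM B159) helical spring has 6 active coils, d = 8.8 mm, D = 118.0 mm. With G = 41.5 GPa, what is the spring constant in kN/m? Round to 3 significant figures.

k = Gd⁴/(8D³N_a) = (41.5×10³ × 8.8⁴) / (8 × 118.0³ × 6)
  = 2.48874e+08 / 7.88655e+07 = 3.1557 N/mm

3.16 kN/m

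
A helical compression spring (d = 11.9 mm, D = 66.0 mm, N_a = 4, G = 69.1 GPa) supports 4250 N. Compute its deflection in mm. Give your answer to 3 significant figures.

k = Gd⁴/(8D³N_a) = (69.1×10³)(11.9⁴)/(8·66.0³·4) = 150.62 N/mm
δ = F/k = 4250 / 150.62 = 28.217 mm

28.2 mm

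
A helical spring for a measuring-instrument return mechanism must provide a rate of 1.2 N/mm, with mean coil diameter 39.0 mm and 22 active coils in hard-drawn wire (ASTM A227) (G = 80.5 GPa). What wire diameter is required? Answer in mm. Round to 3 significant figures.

3.53 mm

d = (8D³N_a·k / G)^(1/4) = (8·39.0³·22·1.2 / (80.5×10³))^0.25
  = (155.63)^0.25 = 3.5320 mm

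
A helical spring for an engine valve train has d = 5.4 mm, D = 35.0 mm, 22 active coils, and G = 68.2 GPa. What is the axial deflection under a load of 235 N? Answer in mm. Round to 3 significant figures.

k = Gd⁴/(8D³N_a) = (68.2×10³)(5.4⁴)/(8·35.0³·22) = 7.685 N/mm
δ = F/k = 235 / 7.685 = 30.579 mm

30.6 mm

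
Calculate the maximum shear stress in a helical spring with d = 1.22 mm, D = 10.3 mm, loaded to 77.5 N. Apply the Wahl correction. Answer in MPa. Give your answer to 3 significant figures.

Spring index C = D/d = 10.3/1.22 = 8.4426
K_W = (4C−1)/(4C−4) + 0.615/C = 32.770/29.770 + 0.0728 = 1.1736
τ₀ = 8FD/(πd³) = 8·77.5·10.3/(π·1.22³) = 6386/5.7047 = 1119.4 MPa
τ_max = K·τ₀ = 1.1736 × 1119.4 = 1313.8 MPa

1310 MPa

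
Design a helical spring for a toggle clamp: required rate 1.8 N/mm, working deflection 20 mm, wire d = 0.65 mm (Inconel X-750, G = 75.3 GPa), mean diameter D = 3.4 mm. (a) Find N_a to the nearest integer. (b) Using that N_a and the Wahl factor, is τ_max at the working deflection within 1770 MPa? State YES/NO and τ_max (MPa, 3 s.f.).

(a) 24 coils; (b) YES, τ_max = 1450 MPa

N_a = Gd⁴/(8D³k) = (75.3×10³)(0.65⁴)/(8·3.4³·1.8) = 23.75 → N_a = 24
Actual rate k = Gd⁴/(8D³·24) = 1.7812 N/mm
Working load F = kδ = 1.7812·20 = 35.624 N
C = 3.4/0.65 = 5.2308; K_W = (4C−1)/(4C−4)+0.615/C = 1.2948
τ_max = K_W·8FD/(πd³) = 1.2948·1123.1 = 1454.2 MPa
τ_max ≤ 1770 MPa → acceptable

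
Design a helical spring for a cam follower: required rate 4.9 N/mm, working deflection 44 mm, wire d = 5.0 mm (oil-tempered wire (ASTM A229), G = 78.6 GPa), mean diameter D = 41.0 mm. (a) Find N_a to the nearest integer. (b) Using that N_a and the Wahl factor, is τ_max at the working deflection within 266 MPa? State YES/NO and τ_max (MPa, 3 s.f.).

N_a = Gd⁴/(8D³k) = (78.6×10³)(5.0⁴)/(8·41.0³·4.9) = 18.18 → N_a = 18
Actual rate k = Gd⁴/(8D³·18) = 4.9498 N/mm
Working load F = kδ = 4.9498·44 = 217.79 N
C = 41.0/5.0 = 8.2000; K_W = (4C−1)/(4C−4)+0.615/C = 1.1792
τ_max = K_W·8FD/(πd³) = 1.1792·181.91 = 214.5 MPa
τ_max ≤ 266 MPa → acceptable

(a) 18 coils; (b) YES, τ_max = 215 MPa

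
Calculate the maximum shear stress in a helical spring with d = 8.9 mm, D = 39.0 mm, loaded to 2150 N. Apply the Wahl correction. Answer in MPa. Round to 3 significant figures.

Spring index C = D/d = 39.0/8.9 = 4.3820
K_W = (4C−1)/(4C−4) + 0.615/C = 16.528/13.528 + 0.1403 = 1.3621
τ₀ = 8FD/(πd³) = 8·2150·39.0/(π·8.9³) = 670800/2214.7 = 302.88 MPa
τ_max = K·τ₀ = 1.3621 × 302.88 = 412.56 MPa

413 MPa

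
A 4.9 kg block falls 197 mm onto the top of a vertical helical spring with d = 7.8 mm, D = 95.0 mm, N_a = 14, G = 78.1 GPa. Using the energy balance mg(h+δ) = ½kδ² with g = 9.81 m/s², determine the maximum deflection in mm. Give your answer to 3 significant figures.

k = Gd⁴/(8D³N_a) = (78.1×10³)(7.8⁴)/(8·95.0³·14) = 3.0105 N/mm
W = mg = 4.9 × 9.81 = 48.069 N
½kδ² − Wδ − Wh = 0 → δ = (W + √(W² + 2kWh))/k
δ = (48.069 + √(2310.6 + 57016.7))/3.0105 = (48.069 + 243.57)/3.0105 = 96.874 mm

96.9 mm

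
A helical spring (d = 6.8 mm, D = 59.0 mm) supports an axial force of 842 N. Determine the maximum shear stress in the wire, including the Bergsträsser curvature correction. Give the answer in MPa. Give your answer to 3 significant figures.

Spring index C = D/d = 59.0/6.8 = 8.6765
K_B = (4C+2)/(4C−3) = 36.706/31.706 = 1.1577
τ₀ = 8FD/(πd³) = 8·842·59.0/(π·6.8³) = 397424/987.82 = 402.33 MPa
τ_max = K·τ₀ = 1.1577 × 402.33 = 465.77 MPa

466 MPa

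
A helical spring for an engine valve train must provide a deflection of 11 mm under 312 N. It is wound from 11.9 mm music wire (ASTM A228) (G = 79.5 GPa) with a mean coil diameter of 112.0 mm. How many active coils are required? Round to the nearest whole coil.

Required rate k = F/δ = 312/11 = 28.364 N/mm
N_a = Gd⁴/(8D³k) = (79.5×10³ × 11.9⁴)/(8 × 112.0³ × 28.364)
    = 1.59424e+09 / 3.18791e+08 = 5.001 → 5 coils

5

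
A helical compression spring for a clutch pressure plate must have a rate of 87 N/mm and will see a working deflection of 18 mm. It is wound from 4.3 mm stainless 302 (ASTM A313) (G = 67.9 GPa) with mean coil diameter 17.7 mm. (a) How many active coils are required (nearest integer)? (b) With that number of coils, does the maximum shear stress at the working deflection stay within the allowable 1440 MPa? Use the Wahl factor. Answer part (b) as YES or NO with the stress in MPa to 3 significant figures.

N_a = Gd⁴/(8D³k) = (67.9×10³)(4.3⁴)/(8·17.7³·87) = 6.015 → N_a = 6
Actual rate k = Gd⁴/(8D³·6) = 87.213 N/mm
Working load F = kδ = 87.213·18 = 1569.8 N
C = 17.7/4.3 = 4.1163; K_W = (4C−1)/(4C−4)+0.615/C = 1.3901
τ_max = K_W·8FD/(πd³) = 1.3901·889.94 = 1237.1 MPa
τ_max ≤ 1440 MPa → acceptable

(a) 6 coils; (b) YES, τ_max = 1240 MPa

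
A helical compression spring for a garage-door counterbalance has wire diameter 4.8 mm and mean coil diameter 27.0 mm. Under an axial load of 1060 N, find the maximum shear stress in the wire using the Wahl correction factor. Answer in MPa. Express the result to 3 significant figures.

838 MPa

Spring index C = D/d = 27.0/4.8 = 5.6250
K_W = (4C−1)/(4C−4) + 0.615/C = 21.500/18.500 + 0.1093 = 1.2715
τ₀ = 8FD/(πd³) = 8·1060·27.0/(π·4.8³) = 228960/347.44 = 659 MPa
τ_max = K·τ₀ = 1.2715 × 659 = 837.92 MPa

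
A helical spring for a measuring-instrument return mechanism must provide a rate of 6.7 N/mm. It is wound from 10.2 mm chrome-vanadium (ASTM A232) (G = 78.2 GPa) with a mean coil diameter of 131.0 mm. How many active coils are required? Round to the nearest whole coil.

N_a = Gd⁴/(8D³k) = (78.2×10³ × 10.2⁴)/(8 × 131.0³ × 6.7)
    = 8.46462e+08 / 1.20498e+08 = 7.025 → 7 coils

7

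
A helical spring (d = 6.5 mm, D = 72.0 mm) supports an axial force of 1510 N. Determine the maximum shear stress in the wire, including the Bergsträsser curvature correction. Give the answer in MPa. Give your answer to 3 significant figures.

Spring index C = D/d = 72.0/6.5 = 11.0769
K_B = (4C+2)/(4C−3) = 46.308/41.308 = 1.1210
τ₀ = 8FD/(πd³) = 8·1510·72.0/(π·6.5³) = 869760/862.76 = 1008.1 MPa
τ_max = K·τ₀ = 1.1210 × 1008.1 = 1130.1 MPa

1130 MPa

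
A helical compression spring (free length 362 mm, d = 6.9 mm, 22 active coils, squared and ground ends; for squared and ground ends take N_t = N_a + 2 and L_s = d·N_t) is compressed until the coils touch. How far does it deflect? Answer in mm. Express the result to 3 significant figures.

196 mm

N_t = 24; L_s = 6.9·24 = 165.6 mm
δ_solid = L₀ − L_s = 362 − 165.6 = 196.4 mm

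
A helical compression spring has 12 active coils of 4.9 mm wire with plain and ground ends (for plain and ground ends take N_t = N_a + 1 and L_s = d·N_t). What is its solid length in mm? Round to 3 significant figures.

plain and ground ends: N_t = N_a + 1 = 12 + 1 = 13
L_s = d·N_t = 4.9 × 13 = 63.7 mm

63.7 mm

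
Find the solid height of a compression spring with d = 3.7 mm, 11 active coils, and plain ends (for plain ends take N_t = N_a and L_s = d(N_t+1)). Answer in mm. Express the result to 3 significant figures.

plain ends: N_t = N_a = 11
L_s = d·(N_t+1) = 3.7 × 12 = 44.4 mm

44.4 mm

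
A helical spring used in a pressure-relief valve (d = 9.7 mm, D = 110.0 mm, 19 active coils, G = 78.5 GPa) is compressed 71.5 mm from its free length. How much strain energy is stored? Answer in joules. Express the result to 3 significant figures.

8.78 J

k = Gd⁴/(8D³N_a) = (78.5×10³)(9.7⁴)/(8·110.0³·19) = 3.4351 N/mm
U = ½kδ² = 0.5 × 3.4351 × 71.5² = 8780.5 N·mm = 8.7805 J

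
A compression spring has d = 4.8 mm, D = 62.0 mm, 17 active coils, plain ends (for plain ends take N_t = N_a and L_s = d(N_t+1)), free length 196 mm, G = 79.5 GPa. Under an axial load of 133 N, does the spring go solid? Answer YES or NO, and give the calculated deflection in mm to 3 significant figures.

NO, δ = 102 mm

k = Gd⁴/(8D³N_a) = (79.5×10³)(4.8⁴)/(8·62.0³·17) = 1.302 N/mm
N_t = 17; L_s = 4.8·18 = 86.4 mm; δ_solid = L₀ − L_s = 196 − 86.4 = 109.6 mm
δ = F/k = 133/1.302 = 102.15 mm
δ < δ_solid → spring does not go solid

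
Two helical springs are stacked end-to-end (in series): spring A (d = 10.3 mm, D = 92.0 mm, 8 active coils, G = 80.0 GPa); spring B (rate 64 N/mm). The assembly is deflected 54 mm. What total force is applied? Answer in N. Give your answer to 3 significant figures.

761 N

k_A = Gd⁴/(8D³N_a) = (80.0×10³)(10.3⁴)/(8·92.0³·8) = 18.067 N/mm
Series: 1/k_eq = 1/18.067 + 1/64 = 0.070973; k_eq = 14.09 N/mm
F = k_eq·δ = 14.09·54 = 760.85 N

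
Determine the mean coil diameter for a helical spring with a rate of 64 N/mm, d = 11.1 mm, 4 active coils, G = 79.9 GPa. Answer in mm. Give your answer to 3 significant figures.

D = (Gd⁴/(8N_a·k))^(1/3) = (79.9×10³·11.1⁴/(8·4·64))^(1/3)
  = (592255)^(1/3) = 83.9788 mm

84.0 mm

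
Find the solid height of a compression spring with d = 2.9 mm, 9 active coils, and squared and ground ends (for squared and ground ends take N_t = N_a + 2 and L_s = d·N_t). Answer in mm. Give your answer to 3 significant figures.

31.9 mm

squared and ground ends: N_t = N_a + 2 = 9 + 2 = 11
L_s = d·N_t = 2.9 × 11 = 31.9 mm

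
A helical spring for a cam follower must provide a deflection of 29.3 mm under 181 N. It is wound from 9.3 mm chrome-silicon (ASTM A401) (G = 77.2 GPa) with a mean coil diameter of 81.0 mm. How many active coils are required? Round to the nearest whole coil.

Required rate k = F/δ = 181/29.3 = 6.1775 N/mm
N_a = Gd⁴/(8D³k) = (77.2×10³ × 9.3⁴)/(8 × 81.0³ × 6.1775)
    = 5.77496e+08 / 2.62637e+07 = 21.99 → 22 coils

22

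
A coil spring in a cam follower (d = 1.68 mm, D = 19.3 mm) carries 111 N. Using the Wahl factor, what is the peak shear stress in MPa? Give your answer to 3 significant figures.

1290 MPa

Spring index C = D/d = 19.3/1.68 = 11.4881
K_W = (4C−1)/(4C−4) + 0.615/C = 44.952/41.952 + 0.0535 = 1.1250
τ₀ = 8FD/(πd³) = 8·111·19.3/(π·1.68³) = 17138.4/14.896 = 1150.5 MPa
τ_max = K·τ₀ = 1.1250 × 1150.5 = 1294.4 MPa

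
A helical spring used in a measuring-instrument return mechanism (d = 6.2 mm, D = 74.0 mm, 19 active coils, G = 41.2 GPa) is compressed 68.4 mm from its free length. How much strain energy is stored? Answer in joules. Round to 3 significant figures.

k = Gd⁴/(8D³N_a) = (41.2×10³)(6.2⁴)/(8·74.0³·19) = 0.98838 N/mm
U = ½kδ² = 0.5 × 0.98838 × 68.4² = 2312.1 N·mm = 2.3121 J

2.31 J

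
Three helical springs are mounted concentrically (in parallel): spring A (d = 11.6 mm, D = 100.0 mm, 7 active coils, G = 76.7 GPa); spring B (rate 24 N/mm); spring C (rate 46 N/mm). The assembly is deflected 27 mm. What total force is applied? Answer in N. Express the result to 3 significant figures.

2560 N

k_A = Gd⁴/(8D³N_a) = (76.7×10³)(11.6⁴)/(8·100.0³·7) = 24.799 N/mm
Parallel: k_eq = 24.799 + 24 + 46 = 94.799 N/mm
F = k_eq·δ = 94.799·27 = 2559.6 N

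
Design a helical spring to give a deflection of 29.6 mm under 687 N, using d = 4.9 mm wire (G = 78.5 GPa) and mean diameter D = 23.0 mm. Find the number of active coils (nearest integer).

20

Required rate k = F/δ = 687/29.6 = 23.209 N/mm
N_a = Gd⁴/(8D³k) = (78.5×10³ × 4.9⁴)/(8 × 23.0³ × 23.209)
    = 4.52537e+07 / 2.25912e+06 = 20.03 → 20 coils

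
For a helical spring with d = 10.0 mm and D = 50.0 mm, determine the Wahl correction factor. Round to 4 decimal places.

1.3105

C = D/d = 50.0/10.0 = 5.0000
K_W = (4C−1)/(4C−4) + 0.615/C = 19.000/16.000 + 0.1230 = 1.3105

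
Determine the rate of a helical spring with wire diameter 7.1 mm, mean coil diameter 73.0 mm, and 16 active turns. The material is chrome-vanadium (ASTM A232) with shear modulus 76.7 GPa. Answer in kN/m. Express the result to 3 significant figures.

k = Gd⁴/(8D³N_a) = (76.7×10³ × 7.1⁴) / (8 × 73.0³ × 16)
  = 1.94908e+08 / 4.97942e+07 = 3.9143 N/mm

3.91 kN/m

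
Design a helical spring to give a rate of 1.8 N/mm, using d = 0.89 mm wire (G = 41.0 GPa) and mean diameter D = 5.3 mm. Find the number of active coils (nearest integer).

12

N_a = Gd⁴/(8D³k) = (41.0×10³ × 0.89⁴)/(8 × 5.3³ × 1.8)
    = 25724.3 / 2143.83 = 12 → 12 coils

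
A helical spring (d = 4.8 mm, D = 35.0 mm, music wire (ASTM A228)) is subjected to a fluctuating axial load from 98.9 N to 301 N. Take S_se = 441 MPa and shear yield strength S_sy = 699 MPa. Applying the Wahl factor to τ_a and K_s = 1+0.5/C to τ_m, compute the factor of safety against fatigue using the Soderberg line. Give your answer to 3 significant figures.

2.13

C = D/d = 35.0/4.8 = 7.2917; K_W = (4C−1)/(4C−4)+0.615/C = 1.2035; K_s = 1+0.5/C = 1.0686
F_a = (F_max−F_min)/2 = 101.05 N; F_m = (F_max+F_min)/2 = 199.95 N
τ_a = K_W·8F_aD/(πd³) = 1.2035 × 81.437 = 98.013 MPa
τ_m = K_s·8F_mD/(πd³) = 1.0686 × 161.14 = 172.19 MPa
Soderberg: 1/n_f = τ_a/S_se + τ_m/S_sy = 98.013/441 + 172.19/699 = 0.22225 + 0.24634 = 0.46859
n_f = 1/0.46859 = 2.134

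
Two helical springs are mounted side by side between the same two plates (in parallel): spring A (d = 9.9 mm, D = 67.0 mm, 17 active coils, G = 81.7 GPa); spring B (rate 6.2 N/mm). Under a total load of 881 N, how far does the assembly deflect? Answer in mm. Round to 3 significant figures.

k_A = Gd⁴/(8D³N_a) = (81.7×10³)(9.9⁴)/(8·67.0³·17) = 19.187 N/mm
Parallel: k_eq = 19.187 + 6.2 = 25.387 N/mm
δ = F/k_eq = 881/25.387 = 34.703 mm

34.7 mm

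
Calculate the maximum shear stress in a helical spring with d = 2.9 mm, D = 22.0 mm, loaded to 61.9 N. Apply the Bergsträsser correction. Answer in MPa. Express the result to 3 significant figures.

Spring index C = D/d = 22.0/2.9 = 7.5862
K_B = (4C+2)/(4C−3) = 32.345/27.345 = 1.1828
τ₀ = 8FD/(πd³) = 8·61.9·22.0/(π·2.9³) = 10894.4/76.62 = 142.19 MPa
τ_max = K·τ₀ = 1.1828 × 142.19 = 168.19 MPa

168 MPa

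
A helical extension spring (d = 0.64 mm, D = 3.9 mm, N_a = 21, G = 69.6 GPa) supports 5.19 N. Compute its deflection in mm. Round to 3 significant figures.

4.43 mm

k = Gd⁴/(8D³N_a) = (69.6×10³)(0.64⁴)/(8·3.9³·21) = 1.1717 N/mm
δ = F/k = 5.19 / 1.1717 = 4.4294 mm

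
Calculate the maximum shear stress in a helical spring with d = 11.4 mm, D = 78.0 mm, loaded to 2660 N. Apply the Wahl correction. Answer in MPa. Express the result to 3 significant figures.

Spring index C = D/d = 78.0/11.4 = 6.8421
K_W = (4C−1)/(4C−4) + 0.615/C = 26.368/23.368 + 0.0899 = 1.2183
τ₀ = 8FD/(πd³) = 8·2660·78.0/(π·11.4³) = 1.65984e+06/4654.4 = 356.62 MPa
τ_max = K·τ₀ = 1.2183 × 356.62 = 434.45 MPa

434 MPa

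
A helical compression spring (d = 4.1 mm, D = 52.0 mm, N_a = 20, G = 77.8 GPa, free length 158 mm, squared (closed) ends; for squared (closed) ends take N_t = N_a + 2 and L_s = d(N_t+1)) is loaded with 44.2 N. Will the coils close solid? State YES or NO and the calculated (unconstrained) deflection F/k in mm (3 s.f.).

NO, δ = 45.2 mm

k = Gd⁴/(8D³N_a) = (77.8×10³)(4.1⁴)/(8·52.0³·20) = 0.9772 N/mm
N_t = 22; L_s = 4.1·23 = 94.3 mm; δ_solid = L₀ − L_s = 158 − 94.3 = 63.7 mm
δ = F/k = 44.2/0.9772 = 45.231 mm
δ < δ_solid → spring does not go solid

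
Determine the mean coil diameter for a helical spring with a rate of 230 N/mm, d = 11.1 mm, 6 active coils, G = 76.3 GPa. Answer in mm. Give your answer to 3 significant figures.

D = (Gd⁴/(8N_a·k))^(1/3) = (76.3×10³·11.1⁴/(8·6·230))^(1/3)
  = (104917)^(1/3) = 47.1646 mm

47.2 mm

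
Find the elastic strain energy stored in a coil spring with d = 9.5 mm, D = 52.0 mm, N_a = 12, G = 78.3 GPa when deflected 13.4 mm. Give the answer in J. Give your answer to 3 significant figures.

4.24 J

k = Gd⁴/(8D³N_a) = (78.3×10³)(9.5⁴)/(8·52.0³·12) = 47.247 N/mm
U = ½kδ² = 0.5 × 47.247 × 13.4² = 4241.8 N·mm = 4.2418 J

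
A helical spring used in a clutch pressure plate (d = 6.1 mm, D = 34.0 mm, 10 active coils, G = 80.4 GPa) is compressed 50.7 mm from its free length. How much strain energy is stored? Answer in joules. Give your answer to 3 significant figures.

k = Gd⁴/(8D³N_a) = (80.4×10³)(6.1⁴)/(8·34.0³·10) = 35.404 N/mm
U = ½kδ² = 0.5 × 35.404 × 50.7² = 45502 N·mm = 45.502 J

45.5 J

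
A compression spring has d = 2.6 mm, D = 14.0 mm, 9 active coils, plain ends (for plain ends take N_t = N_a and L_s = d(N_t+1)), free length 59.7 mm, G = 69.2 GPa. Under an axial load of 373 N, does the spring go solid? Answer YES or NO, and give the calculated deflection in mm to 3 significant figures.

k = Gd⁴/(8D³N_a) = (69.2×10³)(2.6⁴)/(8·14.0³·9) = 16.006 N/mm
N_t = 9; L_s = 2.6·10 = 26 mm; δ_solid = L₀ − L_s = 59.7 − 26 = 33.7 mm
δ = F/k = 373/16.006 = 23.304 mm
δ < δ_solid → spring does not go solid

NO, δ = 23.3 mm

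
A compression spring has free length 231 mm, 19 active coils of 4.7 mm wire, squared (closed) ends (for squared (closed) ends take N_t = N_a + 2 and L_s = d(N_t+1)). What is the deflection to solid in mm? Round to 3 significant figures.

128 mm

N_t = 21; L_s = 4.7·22 = 103.4 mm
δ_solid = L₀ − L_s = 231 − 103.4 = 127.6 mm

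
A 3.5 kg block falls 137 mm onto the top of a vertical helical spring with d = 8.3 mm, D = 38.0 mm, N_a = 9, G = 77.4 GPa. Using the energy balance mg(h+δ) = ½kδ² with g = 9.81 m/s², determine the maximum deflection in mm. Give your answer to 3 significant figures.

10.4 mm

k = Gd⁴/(8D³N_a) = (77.4×10³)(8.3⁴)/(8·38.0³·9) = 92.976 N/mm
W = mg = 3.5 × 9.81 = 34.335 N
½kδ² − Wδ − Wh = 0 → δ = (W + √(W² + 2kWh))/k
δ = (34.335 + √(1178.9 + 874697))/92.976 = (34.335 + 935.88)/92.976 = 10.435 mm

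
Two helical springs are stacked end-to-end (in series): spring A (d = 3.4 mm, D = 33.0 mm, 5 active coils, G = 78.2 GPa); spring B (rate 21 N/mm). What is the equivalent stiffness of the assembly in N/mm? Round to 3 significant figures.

k_A = Gd⁴/(8D³N_a) = (78.2×10³)(3.4⁴)/(8·33.0³·5) = 7.2698 N/mm
Series: 1/k_eq = 1/7.2698 + 1/21 = 0.18518; k_eq = 5.4003 N/mm

5.40 N/mm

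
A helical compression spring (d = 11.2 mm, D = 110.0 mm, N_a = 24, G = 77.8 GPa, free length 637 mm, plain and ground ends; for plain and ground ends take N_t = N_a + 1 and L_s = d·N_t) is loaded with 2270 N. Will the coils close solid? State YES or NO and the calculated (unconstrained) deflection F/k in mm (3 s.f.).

YES, δ = 474 mm

k = Gd⁴/(8D³N_a) = (77.8×10³)(11.2⁴)/(8·110.0³·24) = 4.7904 N/mm
N_t = 25; L_s = 11.2·25 = 280 mm; δ_solid = L₀ − L_s = 637 − 280 = 357 mm
δ = F/k = 2270/4.7904 = 473.86 mm
δ ≥ δ_solid → spring goes solid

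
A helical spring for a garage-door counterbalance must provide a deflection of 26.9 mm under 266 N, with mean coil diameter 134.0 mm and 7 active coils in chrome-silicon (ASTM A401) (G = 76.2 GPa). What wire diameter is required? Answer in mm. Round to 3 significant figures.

11.5 mm

Required rate k = F/δ = 266/26.9 = 9.8885 N/mm
d = (8D³N_a·k / G)^(1/4) = (8·134.0³·7·9.8885 / (76.2×10³))^0.25
  = (17485)^0.25 = 11.4992 mm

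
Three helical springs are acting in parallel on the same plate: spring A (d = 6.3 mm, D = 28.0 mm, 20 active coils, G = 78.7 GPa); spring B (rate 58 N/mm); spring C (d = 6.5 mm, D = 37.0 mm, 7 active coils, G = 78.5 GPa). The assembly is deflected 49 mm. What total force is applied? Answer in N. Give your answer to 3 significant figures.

6990 N

k_A = Gd⁴/(8D³N_a) = (78.7×10³)(6.3⁴)/(8·28.0³·20) = 35.297 N/mm
k_C = Gd⁴/(8D³N_a) = (78.5×10³)(6.5⁴)/(8·37.0³·7) = 49.4 N/mm
Parallel: k_eq = 35.297 + 58 + 49.4 = 142.7 N/mm
F = k_eq·δ = 142.7·49 = 6992.2 N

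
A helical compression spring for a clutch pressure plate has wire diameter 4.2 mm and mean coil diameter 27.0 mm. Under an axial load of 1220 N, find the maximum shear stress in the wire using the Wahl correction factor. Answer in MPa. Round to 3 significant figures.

Spring index C = D/d = 27.0/4.2 = 6.4286
K_W = (4C−1)/(4C−4) + 0.615/C = 24.714/21.714 + 0.0957 = 1.2338
τ₀ = 8FD/(πd³) = 8·1220·27.0/(π·4.2³) = 263520/232.75 = 1132.2 MPa
τ_max = K·τ₀ = 1.2338 × 1132.2 = 1396.9 MPa

1400 MPa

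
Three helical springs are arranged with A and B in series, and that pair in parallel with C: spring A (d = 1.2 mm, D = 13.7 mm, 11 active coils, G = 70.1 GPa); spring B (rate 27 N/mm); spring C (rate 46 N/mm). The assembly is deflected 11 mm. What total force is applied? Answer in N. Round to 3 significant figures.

513 N

k_A = Gd⁴/(8D³N_a) = (70.1×10³)(1.2⁴)/(8·13.7³·11) = 0.64239 N/mm
Springs A,B series: k_AB = 1/(1/0.64239+1/27) = 0.62746 N/mm; parallel with C: k_eq = 0.62746+46 = 46.627 N/mm
F = k_eq·δ = 46.627·11 = 512.9 N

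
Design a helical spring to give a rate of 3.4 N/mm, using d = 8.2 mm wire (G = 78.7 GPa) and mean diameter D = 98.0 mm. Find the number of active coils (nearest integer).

N_a = Gd⁴/(8D³k) = (78.7×10³ × 8.2⁴)/(8 × 98.0³ × 3.4)
    = 3.5582e+08 / 2.56004e+07 = 13.9 → 14 coils

14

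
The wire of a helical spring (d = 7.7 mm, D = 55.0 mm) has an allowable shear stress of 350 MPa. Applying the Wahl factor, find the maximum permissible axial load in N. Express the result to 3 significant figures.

944 N

C = D/d = 55.0/7.7 = 7.1429
K_W = (4C−1)/(4C−4) + 0.615/C = 27.571/24.571 + 0.0861 = 1.2082
τ_max = K·8FD/(πd³) → F_max = τ_allow·πd³/(8DK)
F_max = 350·π·7.7³/(8·55.0·1.2082) = 5.0198e+05/531.6 = 944.28 N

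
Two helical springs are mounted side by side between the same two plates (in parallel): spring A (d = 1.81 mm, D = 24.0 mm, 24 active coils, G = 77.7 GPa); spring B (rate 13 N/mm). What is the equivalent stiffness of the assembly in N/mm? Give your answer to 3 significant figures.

k_A = Gd⁴/(8D³N_a) = (77.7×10³)(1.81⁴)/(8·24.0³·24) = 0.3142 N/mm
Parallel: k_eq = 0.3142 + 13 = 13.314 N/mm

13.3 N/mm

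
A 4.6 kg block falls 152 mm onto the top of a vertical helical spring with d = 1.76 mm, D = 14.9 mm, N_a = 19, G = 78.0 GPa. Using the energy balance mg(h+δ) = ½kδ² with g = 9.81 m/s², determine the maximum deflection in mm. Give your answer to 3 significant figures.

131 mm

k = Gd⁴/(8D³N_a) = (78.0×10³)(1.76⁴)/(8·14.9³·19) = 1.4885 N/mm
W = mg = 4.6 × 9.81 = 45.126 N
½kδ² − Wδ − Wh = 0 → δ = (W + √(W² + 2kWh))/k
δ = (45.126 + √(2036.4 + 20419.4))/1.4885 = (45.126 + 149.85)/1.4885 = 130.99 mm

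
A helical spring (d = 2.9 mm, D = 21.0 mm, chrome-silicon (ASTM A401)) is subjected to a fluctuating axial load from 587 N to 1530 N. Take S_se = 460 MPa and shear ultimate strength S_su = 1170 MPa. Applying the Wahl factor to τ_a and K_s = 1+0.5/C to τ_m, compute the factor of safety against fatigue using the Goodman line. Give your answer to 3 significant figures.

C = D/d = 21.0/2.9 = 7.2414; K_W = (4C−1)/(4C−4)+0.615/C = 1.2051; K_s = 1+0.5/C = 1.0690
F_a = (F_max−F_min)/2 = 471.5 N; F_m = (F_max+F_min)/2 = 1058.5 N
τ_a = K_W·8F_aD/(πd³) = 1.2051 × 1033.8 = 1245.9 MPa
τ_m = K_s·8F_mD/(πd³) = 1.0690 × 2320.9 = 2481.2 MPa
Goodman: 1/n_f = τ_a/S_se + τ_m/S_su = 1245.9/460 + 2481.2/1170 = 2.70838 + 2.12064 = 4.829
n_f = 1/4.829 = 0.2071

0.207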